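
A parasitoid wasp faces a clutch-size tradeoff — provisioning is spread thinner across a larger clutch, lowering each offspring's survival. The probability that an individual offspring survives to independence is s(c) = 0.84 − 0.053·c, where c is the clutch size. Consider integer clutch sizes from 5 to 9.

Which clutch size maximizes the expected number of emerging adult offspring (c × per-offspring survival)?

8

Expected emerging adult offspring = c × s(c):
  c=5: 5 × 0.575 = 2.875
  c=6: 6 × 0.522 = 3.132
  c=7: 7 × 0.469 = 3.283
  c=8: 8 × 0.416 = 3.328
  c=9: 9 × 0.363 = 3.267
Maximum at c = 8 (3.328 emerging adult offspring).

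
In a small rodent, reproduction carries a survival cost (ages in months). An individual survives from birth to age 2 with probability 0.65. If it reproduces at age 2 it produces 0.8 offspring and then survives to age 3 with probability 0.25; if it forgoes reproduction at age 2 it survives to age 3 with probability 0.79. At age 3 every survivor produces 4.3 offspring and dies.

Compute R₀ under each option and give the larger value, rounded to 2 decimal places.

2.21

breed at age 2: R₀ = 0.65 × (0.8 + 0.25 × 4.3) = 0.65 × 1.8750 = 1.2188
delay to age 3: R₀ = 0.65 × (0.79 × 4.3) = 0.65 × 3.3970 = 2.2081
Higher: delay to age 3 (2.2081).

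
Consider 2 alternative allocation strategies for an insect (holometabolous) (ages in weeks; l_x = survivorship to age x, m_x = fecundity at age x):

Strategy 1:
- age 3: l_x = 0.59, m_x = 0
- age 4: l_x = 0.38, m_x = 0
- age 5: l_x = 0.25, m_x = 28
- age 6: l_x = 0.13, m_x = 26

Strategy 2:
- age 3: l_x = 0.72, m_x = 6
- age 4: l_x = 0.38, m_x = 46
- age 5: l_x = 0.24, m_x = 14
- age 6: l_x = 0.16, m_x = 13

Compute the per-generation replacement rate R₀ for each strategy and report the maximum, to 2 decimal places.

27.24

Strategy 1: R₀ = 0.59×0 + 0.38×0 + 0.25×28 + 0.13×26 = 10.3800
Strategy 2: R₀ = 0.72×6 + 0.38×46 + 0.24×14 + 0.16×13 = 27.2400
Highest R₀: strategy 2 with 27.2400.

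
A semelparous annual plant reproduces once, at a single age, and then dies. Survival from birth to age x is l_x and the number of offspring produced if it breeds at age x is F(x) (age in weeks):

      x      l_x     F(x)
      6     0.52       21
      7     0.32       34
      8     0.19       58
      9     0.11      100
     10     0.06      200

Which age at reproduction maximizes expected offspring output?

10

Expected offspring if breeding at age x = l_x × F(x):
  age 6: 0.52 × 21 = 10.920
  age 7: 0.32 × 34 = 10.880
  age 8: 0.19 × 58 = 11.020
  age 9: 0.11 × 100 = 11.000
  age 10: 0.06 × 200 = 12.000
Maximum at age 10 (12.000).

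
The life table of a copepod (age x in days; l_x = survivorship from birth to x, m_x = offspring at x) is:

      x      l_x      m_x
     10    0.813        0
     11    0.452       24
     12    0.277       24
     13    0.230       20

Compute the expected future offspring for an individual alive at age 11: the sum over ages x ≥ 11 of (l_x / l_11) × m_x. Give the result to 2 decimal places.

48.88

l_11 = 0.452. Conditional survival from age 11 to x is l_x / l_11.
  x=11: (0.452/0.452) × 24 = 24.0000
  x=12: (0.277/0.452) × 24 = 14.7080
  x=13: (0.230/0.452) × 20 = 10.1770
Sum = 24.0000 + 14.7080 + 10.1770 = 48.8850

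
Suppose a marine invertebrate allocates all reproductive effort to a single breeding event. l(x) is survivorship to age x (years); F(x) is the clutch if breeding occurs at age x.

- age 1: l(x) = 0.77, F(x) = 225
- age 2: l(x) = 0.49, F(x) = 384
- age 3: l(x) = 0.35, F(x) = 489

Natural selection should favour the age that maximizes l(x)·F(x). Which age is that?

2

Expected offspring if breeding at age x = l(x) × F(x):
  age 1: 0.77 × 225 = 173.250
  age 2: 0.49 × 384 = 188.160
  age 3: 0.35 × 489 = 171.150
Maximum at age 2 (188.160).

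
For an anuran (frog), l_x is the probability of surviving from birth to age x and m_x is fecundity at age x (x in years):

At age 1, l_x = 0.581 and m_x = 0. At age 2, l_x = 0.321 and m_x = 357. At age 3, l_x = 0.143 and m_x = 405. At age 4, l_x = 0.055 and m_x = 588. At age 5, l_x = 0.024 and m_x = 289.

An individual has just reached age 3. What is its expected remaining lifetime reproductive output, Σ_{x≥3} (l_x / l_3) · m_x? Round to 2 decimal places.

l_3 = 0.143. Conditional survival from age 3 to x is l_x / l_3.
  x=3: (0.143/0.143) × 405 = 405.0000
  x=4: (0.055/0.143) × 588 = 226.1538
  x=5: (0.024/0.143) × 289 = 48.5035
Sum = 405.0000 + 226.1538 + 48.5035 = 679.6573

679.66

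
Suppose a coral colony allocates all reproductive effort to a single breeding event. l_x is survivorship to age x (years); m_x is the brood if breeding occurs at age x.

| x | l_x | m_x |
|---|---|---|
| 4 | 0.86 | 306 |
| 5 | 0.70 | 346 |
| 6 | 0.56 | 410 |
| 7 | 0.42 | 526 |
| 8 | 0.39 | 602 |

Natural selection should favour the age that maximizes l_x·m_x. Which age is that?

4

Expected offspring if breeding at age x = l_x × m_x:
  age 4: 0.86 × 306 = 263.160
  age 5: 0.70 × 346 = 242.200
  age 6: 0.56 × 410 = 229.600
  age 7: 0.42 × 526 = 220.920
  age 8: 0.39 × 602 = 234.780
Maximum at age 4 (263.160).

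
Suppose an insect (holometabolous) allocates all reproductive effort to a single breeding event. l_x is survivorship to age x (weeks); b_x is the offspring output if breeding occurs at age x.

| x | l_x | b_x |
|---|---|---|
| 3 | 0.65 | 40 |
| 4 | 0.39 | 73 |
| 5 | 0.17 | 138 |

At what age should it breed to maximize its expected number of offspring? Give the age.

Expected offspring if breeding at age x = l_x × b_x:
  age 3: 0.65 × 40 = 26.000
  age 4: 0.39 × 73 = 28.470
  age 5: 0.17 × 138 = 23.460
Maximum at age 4 (28.470).

4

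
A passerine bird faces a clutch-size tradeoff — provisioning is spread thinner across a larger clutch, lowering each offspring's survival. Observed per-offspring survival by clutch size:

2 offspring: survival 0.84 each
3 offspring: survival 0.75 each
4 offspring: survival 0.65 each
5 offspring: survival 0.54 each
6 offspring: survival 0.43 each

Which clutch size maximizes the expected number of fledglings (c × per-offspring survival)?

Expected fledglings = c × s(c):
  c=2: 2 × 0.84 = 1.680
  c=3: 3 × 0.75 = 2.250
  c=4: 4 × 0.65 = 2.600
  c=5: 5 × 0.54 = 2.700
  c=6: 6 × 0.43 = 2.580
Maximum at c = 5 (2.700 fledglings).

5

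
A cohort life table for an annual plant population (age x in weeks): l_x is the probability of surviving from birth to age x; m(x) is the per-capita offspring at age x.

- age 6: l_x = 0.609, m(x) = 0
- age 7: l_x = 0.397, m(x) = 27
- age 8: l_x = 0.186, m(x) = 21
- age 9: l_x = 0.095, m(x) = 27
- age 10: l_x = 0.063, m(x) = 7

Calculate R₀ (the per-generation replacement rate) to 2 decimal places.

R₀ = Σ l_x m(x):
  age 6: 0.609 × 0 = 0.0000
  age 7: 0.397 × 27 = 10.7190
  age 8: 0.186 × 21 = 3.9060
  age 9: 0.095 × 27 = 2.5650
  age 10: 0.063 × 7 = 0.4410
R₀ = 0.0000 + 10.7190 + 3.9060 + 2.5650 + 0.4410 = 17.6310

17.63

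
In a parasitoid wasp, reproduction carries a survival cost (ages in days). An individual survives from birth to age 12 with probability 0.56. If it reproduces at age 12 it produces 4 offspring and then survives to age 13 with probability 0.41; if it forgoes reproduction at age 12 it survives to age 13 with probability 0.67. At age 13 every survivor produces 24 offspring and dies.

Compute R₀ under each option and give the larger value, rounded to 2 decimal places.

9.00

breed at age 12: R₀ = 0.56 × (4 + 0.41 × 24) = 0.56 × 13.8400 = 7.7504
delay to age 13: R₀ = 0.56 × (0.67 × 24) = 0.56 × 16.0800 = 9.0048
Higher: delay to age 13 (9.0048).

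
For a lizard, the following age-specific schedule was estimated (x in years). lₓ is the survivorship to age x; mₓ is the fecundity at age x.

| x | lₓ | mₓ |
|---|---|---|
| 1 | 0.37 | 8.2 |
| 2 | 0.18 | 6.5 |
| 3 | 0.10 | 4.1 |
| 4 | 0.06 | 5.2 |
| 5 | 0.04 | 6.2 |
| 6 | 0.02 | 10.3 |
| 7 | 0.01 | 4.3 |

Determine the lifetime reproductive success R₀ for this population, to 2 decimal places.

5.42

R₀ = Σ lₓ mₓ:
  age 1: 0.37 × 8.2 = 3.0340
  age 2: 0.18 × 6.5 = 1.1700
  age 3: 0.10 × 4.1 = 0.4100
  age 4: 0.06 × 5.2 = 0.3120
  age 5: 0.04 × 6.2 = 0.2480
  age 6: 0.02 × 10.3 = 0.2060
  age 7: 0.01 × 4.3 = 0.0430
R₀ = 3.0340 + 1.1700 + 0.4100 + 0.3120 + 0.2480 + 0.2060 + 0.0430 = 5.4230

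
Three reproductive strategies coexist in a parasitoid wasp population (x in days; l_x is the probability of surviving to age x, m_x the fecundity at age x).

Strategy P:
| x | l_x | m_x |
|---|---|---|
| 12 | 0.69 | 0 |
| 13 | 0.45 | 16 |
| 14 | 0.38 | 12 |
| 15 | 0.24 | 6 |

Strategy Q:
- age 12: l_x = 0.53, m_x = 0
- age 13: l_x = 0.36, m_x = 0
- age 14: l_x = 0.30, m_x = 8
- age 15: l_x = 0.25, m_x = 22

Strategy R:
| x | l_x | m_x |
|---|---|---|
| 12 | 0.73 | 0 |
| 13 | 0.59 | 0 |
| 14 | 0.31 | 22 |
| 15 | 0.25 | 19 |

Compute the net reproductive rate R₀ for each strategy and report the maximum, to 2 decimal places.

Strategy P: R₀ = 0.69×0 + 0.45×16 + 0.38×12 + 0.24×6 = 13.2000
Strategy Q: R₀ = 0.53×0 + 0.36×0 + 0.30×8 + 0.25×22 = 7.9000
Strategy R: R₀ = 0.73×0 + 0.59×0 + 0.31×22 + 0.25×19 = 11.5700
Highest R₀: strategy P with 13.2000.

13.20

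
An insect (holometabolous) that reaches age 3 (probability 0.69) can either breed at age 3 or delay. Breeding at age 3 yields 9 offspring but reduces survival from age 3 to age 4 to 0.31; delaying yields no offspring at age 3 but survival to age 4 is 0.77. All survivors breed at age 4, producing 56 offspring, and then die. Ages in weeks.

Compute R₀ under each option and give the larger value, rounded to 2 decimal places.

29.75

breed at age 3: R₀ = 0.69 × (9 + 0.31 × 56) = 0.69 × 26.3600 = 18.1884
delay to age 4: R₀ = 0.69 × (0.77 × 56) = 0.69 × 43.1200 = 29.7528
Higher: delay to age 4 (29.7528).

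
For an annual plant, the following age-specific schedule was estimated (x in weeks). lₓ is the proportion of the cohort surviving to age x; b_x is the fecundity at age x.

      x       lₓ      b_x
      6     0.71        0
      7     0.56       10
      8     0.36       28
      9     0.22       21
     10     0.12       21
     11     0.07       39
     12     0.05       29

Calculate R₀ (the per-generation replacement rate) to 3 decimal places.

27.000

R₀ = Σ lₓ b_x:
  age 6: 0.71 × 0 = 0.0000
  age 7: 0.56 × 10 = 5.6000
  age 8: 0.36 × 28 = 10.0800
  age 9: 0.22 × 21 = 4.6200
  age 10: 0.12 × 21 = 2.5200
  age 11: 0.07 × 39 = 2.7300
  age 12: 0.05 × 29 = 1.4500
R₀ = 0.0000 + 5.6000 + 10.0800 + 4.6200 + 2.5200 + 2.7300 + 1.4500 = 27.0000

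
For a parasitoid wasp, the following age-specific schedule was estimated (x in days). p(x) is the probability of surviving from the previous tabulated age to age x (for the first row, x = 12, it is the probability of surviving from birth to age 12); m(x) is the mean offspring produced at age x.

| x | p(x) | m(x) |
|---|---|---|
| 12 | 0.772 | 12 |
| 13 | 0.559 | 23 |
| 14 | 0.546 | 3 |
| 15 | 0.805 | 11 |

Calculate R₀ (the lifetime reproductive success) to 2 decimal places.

21.98

Survivorship from birth: l_x = p_12·p_13·…·p_x.
  l_12 = 0.77200
  l_13 = 0.43155
  l_14 = 0.23563
  l_15 = 0.18968
R₀ = Σ l_x m(x):
  age 12: 0.77200 × 12 = 9.2640
  age 13: 0.43155 × 23 = 9.9256
  age 14: 0.23563 × 3 = 0.7069
  age 15: 0.18968 × 11 = 2.0865
R₀ = 9.2640 + 9.9256 + 0.7069 + 2.0865 = 21.9830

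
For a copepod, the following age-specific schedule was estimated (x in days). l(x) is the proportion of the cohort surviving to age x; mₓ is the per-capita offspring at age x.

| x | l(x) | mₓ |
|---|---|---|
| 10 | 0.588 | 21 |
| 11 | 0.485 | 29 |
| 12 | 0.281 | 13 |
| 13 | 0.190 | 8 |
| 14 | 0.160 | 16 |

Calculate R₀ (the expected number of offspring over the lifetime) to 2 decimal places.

R₀ = Σ l(x) mₓ:
  age 10: 0.588 × 21 = 12.3480
  age 11: 0.485 × 29 = 14.0650
  age 12: 0.281 × 13 = 3.6530
  age 13: 0.190 × 8 = 1.5200
  age 14: 0.160 × 16 = 2.5600
R₀ = 12.3480 + 14.0650 + 3.6530 + 1.5200 + 2.5600 = 34.1460

34.15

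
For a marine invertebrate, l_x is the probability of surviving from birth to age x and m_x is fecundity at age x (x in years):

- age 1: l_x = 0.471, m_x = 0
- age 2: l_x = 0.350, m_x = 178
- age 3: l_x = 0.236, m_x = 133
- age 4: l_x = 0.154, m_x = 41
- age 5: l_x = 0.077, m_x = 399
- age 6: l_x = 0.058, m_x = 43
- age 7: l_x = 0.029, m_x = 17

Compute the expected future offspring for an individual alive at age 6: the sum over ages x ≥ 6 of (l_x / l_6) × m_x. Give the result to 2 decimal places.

51.50

l_6 = 0.058. Conditional survival from age 6 to x is l_x / l_6.
  x=6: (0.058/0.058) × 43 = 43.0000
  x=7: (0.029/0.058) × 17 = 8.5000
Sum = 43.0000 + 8.5000 = 51.5000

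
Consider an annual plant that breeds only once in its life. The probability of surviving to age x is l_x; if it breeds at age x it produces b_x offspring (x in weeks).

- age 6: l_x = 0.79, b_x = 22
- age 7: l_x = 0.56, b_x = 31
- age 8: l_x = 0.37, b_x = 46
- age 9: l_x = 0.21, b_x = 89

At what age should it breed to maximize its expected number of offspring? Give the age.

Expected offspring if breeding at age x = l_x × b_x:
  age 6: 0.79 × 22 = 17.380
  age 7: 0.56 × 31 = 17.360
  age 8: 0.37 × 46 = 17.020
  age 9: 0.21 × 89 = 18.690
Maximum at age 9 (18.690).

9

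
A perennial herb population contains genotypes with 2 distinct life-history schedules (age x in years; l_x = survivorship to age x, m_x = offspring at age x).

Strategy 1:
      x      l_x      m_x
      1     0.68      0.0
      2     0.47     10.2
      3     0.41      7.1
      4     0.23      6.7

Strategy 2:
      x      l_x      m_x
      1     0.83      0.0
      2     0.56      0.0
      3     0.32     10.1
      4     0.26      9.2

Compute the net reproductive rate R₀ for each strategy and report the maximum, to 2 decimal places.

Strategy 1: R₀ = 0.68×0.0 + 0.47×10.2 + 0.41×7.1 + 0.23×6.7 = 9.2460
Strategy 2: R₀ = 0.83×0.0 + 0.56×0.0 + 0.32×10.1 + 0.26×9.2 = 5.6240
Highest R₀: strategy 1 with 9.2460.

9.25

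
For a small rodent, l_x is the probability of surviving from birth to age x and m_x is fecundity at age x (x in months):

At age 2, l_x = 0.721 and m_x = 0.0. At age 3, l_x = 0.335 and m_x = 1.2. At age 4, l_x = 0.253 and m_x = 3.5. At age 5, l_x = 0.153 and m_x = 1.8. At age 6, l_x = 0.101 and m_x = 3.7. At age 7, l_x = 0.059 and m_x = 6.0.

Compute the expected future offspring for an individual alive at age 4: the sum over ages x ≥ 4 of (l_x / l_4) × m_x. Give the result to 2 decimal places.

7.46

l_4 = 0.253. Conditional survival from age 4 to x is l_x / l_4.
  x=4: (0.253/0.253) × 3.5 = 3.5000
  x=5: (0.153/0.253) × 1.8 = 1.0885
  x=6: (0.101/0.253) × 3.7 = 1.4771
  x=7: (0.059/0.253) × 6.0 = 1.3992
Sum = 3.5000 + 1.0885 + 1.4771 + 1.3992 = 7.4648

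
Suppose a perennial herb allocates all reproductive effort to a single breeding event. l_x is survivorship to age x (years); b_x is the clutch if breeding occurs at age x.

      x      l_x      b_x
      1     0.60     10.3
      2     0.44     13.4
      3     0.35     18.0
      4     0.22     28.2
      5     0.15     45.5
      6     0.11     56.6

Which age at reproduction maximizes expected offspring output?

5

Expected offspring if breeding at age x = l_x × b_x:
  age 1: 0.60 × 10.3 = 6.180
  age 2: 0.44 × 13.4 = 5.896
  age 3: 0.35 × 18.0 = 6.300
  age 4: 0.22 × 28.2 = 6.204
  age 5: 0.15 × 45.5 = 6.825
  age 6: 0.11 × 56.6 = 6.226
Maximum at age 5 (6.825).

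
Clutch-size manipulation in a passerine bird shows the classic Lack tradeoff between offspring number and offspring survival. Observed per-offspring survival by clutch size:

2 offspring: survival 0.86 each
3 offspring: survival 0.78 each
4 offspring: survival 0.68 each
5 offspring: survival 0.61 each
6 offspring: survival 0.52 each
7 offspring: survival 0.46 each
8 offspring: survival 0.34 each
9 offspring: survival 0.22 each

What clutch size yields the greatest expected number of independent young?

Expected independent young = c × s(c):
  c=2: 2 × 0.86 = 1.720
  c=3: 3 × 0.78 = 2.340
  c=4: 4 × 0.68 = 2.720
  c=5: 5 × 0.61 = 3.050
  c=6: 6 × 0.52 = 3.120
  c=7: 7 × 0.46 = 3.220
  c=8: 8 × 0.34 = 2.720
  c=9: 9 × 0.22 = 1.980
Maximum at c = 7 (3.220 independent young).

7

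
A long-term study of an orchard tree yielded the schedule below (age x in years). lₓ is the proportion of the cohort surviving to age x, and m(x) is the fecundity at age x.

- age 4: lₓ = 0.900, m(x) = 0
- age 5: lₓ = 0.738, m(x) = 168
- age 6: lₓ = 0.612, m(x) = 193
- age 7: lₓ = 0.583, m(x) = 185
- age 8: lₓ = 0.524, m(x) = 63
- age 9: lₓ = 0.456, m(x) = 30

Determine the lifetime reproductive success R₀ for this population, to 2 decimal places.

396.65

R₀ = Σ lₓ m(x):
  age 4: 0.900 × 0 = 0.0000
  age 5: 0.738 × 168 = 123.9840
  age 6: 0.612 × 193 = 118.1160
  age 7: 0.583 × 185 = 107.8550
  age 8: 0.524 × 63 = 33.0120
  age 9: 0.456 × 30 = 13.6800
R₀ = 0.0000 + 123.9840 + 118.1160 + 107.8550 + 33.0120 + 13.6800 = 396.6470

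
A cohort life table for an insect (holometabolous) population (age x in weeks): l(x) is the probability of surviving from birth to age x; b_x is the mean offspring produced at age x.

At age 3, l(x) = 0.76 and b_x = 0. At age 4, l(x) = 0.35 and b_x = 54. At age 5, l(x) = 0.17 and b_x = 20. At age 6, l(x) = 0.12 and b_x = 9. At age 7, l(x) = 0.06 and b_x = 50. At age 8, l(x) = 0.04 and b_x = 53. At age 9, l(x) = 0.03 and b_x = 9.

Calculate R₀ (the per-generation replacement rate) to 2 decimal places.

28.77

R₀ = Σ l(x) b_x:
  age 3: 0.76 × 0 = 0.0000
  age 4: 0.35 × 54 = 18.9000
  age 5: 0.17 × 20 = 3.4000
  age 6: 0.12 × 9 = 1.0800
  age 7: 0.06 × 50 = 3.0000
  age 8: 0.04 × 53 = 2.1200
  age 9: 0.03 × 9 = 0.2700
R₀ = 0.0000 + 18.9000 + 3.4000 + 1.0800 + 3.0000 + 2.1200 + 0.2700 = 28.7700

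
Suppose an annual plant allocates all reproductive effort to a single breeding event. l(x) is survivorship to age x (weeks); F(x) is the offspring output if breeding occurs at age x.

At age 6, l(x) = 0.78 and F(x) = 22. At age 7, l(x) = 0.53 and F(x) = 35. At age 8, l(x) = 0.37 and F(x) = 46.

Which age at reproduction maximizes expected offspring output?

Expected offspring if breeding at age x = l(x) × F(x):
  age 6: 0.78 × 22 = 17.160
  age 7: 0.53 × 35 = 18.550
  age 8: 0.37 × 46 = 17.020
Maximum at age 7 (18.550).

7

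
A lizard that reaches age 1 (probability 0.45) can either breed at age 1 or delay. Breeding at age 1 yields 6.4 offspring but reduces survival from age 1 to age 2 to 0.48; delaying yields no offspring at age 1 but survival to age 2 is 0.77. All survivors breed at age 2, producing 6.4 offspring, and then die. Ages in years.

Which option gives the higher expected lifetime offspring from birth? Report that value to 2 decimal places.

4.26

breed at age 1: R₀ = 0.45 × (6.4 + 0.48 × 6.4) = 0.45 × 9.4720 = 4.2624
delay to age 2: R₀ = 0.45 × (0.77 × 6.4) = 0.45 × 4.9280 = 2.2176
Higher: breed at age 1 (4.2624).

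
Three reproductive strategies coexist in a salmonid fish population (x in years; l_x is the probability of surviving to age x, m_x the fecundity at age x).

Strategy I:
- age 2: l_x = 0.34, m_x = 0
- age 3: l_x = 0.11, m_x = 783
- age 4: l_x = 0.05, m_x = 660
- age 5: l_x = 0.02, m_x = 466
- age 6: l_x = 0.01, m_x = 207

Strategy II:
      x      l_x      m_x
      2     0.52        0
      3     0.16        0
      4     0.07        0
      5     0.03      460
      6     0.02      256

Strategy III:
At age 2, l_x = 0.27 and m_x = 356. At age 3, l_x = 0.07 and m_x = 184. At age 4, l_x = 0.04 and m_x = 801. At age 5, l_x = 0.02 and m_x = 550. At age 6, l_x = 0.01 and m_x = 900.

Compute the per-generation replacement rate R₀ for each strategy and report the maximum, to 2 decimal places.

Strategy I: R₀ = 0.34×0 + 0.11×783 + 0.05×660 + 0.02×466 + 0.01×207 = 130.5200
Strategy II: R₀ = 0.52×0 + 0.16×0 + 0.07×0 + 0.03×460 + 0.02×256 = 18.9200
Strategy III: R₀ = 0.27×356 + 0.07×184 + 0.04×801 + 0.02×550 + 0.01×900 = 161.0400
Highest R₀: strategy III with 161.0400.

161.04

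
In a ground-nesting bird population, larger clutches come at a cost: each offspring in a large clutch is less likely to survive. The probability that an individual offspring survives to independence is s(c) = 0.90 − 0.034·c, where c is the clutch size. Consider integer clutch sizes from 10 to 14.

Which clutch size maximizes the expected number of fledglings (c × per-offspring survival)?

13

Expected fledglings = c × s(c):
  c=10: 10 × 0.560 = 5.600
  c=11: 11 × 0.526 = 5.786
  c=12: 12 × 0.492 = 5.904
  c=13: 13 × 0.458 = 5.954
  c=14: 14 × 0.424 = 5.936
Maximum at c = 13 (5.954 fledglings).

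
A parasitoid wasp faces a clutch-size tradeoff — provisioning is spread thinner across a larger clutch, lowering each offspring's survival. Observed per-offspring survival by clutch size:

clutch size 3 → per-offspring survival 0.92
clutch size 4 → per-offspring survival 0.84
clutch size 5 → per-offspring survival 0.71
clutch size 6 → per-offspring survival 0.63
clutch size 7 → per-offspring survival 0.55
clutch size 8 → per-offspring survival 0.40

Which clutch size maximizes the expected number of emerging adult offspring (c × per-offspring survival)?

Expected emerging adult offspring = c × s(c):
  c=3: 3 × 0.92 = 2.760
  c=4: 4 × 0.84 = 3.360
  c=5: 5 × 0.71 = 3.550
  c=6: 6 × 0.63 = 3.780
  c=7: 7 × 0.55 = 3.850
  c=8: 8 × 0.40 = 3.200
Maximum at c = 7 (3.850 emerging adult offspring).

7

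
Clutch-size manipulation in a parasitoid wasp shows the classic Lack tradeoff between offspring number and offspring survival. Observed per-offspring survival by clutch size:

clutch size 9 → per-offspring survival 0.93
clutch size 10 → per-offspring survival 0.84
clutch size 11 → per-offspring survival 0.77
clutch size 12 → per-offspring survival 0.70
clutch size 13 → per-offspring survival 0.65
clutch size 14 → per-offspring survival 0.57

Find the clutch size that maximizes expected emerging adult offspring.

11

Expected emerging adult offspring = c × s(c):
  c=9: 9 × 0.93 = 8.370
  c=10: 10 × 0.84 = 8.400
  c=11: 11 × 0.77 = 8.470
  c=12: 12 × 0.70 = 8.400
  c=13: 13 × 0.65 = 8.450
  c=14: 14 × 0.57 = 7.980
Maximum at c = 11 (8.470 emerging adult offspring).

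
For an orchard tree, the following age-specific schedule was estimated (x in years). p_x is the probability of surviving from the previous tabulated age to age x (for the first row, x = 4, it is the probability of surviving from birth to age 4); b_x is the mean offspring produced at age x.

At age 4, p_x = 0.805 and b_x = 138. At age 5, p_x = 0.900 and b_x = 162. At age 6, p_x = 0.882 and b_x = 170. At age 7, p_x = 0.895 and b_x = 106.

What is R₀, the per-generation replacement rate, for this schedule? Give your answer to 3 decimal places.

Survivorship from birth: l_x = p_4·p_5·…·p_x.
  l_4 = 0.80500
  l_5 = 0.72450
  l_6 = 0.63901
  l_7 = 0.57191
R₀ = Σ l_x b_x:
  age 4: 0.80500 × 138 = 111.0900
  age 5: 0.72450 × 162 = 117.3690
  age 6: 0.63901 × 170 = 108.6317
  age 7: 0.57191 × 106 = 60.6225
R₀ = 111.0900 + 117.3690 + 108.6317 + 60.6225 = 397.7132

397.713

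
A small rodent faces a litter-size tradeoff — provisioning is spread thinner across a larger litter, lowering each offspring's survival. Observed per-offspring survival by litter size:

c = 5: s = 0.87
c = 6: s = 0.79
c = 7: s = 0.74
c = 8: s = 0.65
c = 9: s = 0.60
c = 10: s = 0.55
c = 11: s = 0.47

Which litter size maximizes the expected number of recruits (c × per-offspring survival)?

10

Expected recruits = c × s(c):
  c=5: 5 × 0.87 = 4.350
  c=6: 6 × 0.79 = 4.740
  c=7: 7 × 0.74 = 5.180
  c=8: 8 × 0.65 = 5.200
  c=9: 9 × 0.60 = 5.400
  c=10: 10 × 0.55 = 5.500
  c=11: 11 × 0.47 = 5.170
Maximum at c = 10 (5.500 recruits).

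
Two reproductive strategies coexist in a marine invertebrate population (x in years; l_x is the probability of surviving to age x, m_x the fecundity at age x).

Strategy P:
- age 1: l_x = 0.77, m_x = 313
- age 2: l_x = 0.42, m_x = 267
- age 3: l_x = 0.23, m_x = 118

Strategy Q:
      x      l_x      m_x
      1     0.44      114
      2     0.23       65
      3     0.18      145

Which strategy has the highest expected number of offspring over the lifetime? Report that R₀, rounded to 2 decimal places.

380.29

Strategy P: R₀ = 0.77×313 + 0.42×267 + 0.23×118 = 380.2900
Strategy Q: R₀ = 0.44×114 + 0.23×65 + 0.18×145 = 91.2100
Highest R₀: strategy P with 380.2900.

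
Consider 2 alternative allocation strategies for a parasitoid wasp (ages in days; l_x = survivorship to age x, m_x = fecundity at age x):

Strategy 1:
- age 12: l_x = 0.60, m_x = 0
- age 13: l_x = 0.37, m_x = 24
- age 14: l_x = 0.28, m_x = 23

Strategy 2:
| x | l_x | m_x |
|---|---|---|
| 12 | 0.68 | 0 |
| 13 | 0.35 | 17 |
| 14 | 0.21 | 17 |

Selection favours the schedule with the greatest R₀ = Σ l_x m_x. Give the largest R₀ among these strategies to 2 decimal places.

Strategy 1: R₀ = 0.60×0 + 0.37×24 + 0.28×23 = 15.3200
Strategy 2: R₀ = 0.68×0 + 0.35×17 + 0.21×17 = 9.5200
Highest R₀: strategy 1 with 15.3200.

15.32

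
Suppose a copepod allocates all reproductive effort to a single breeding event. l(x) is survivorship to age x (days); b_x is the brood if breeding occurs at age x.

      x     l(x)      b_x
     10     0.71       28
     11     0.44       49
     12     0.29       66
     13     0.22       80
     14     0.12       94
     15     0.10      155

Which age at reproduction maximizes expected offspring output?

11

Expected offspring if breeding at age x = l(x) × b_x:
  age 10: 0.71 × 28 = 19.880
  age 11: 0.44 × 49 = 21.560
  age 12: 0.29 × 66 = 19.140
  age 13: 0.22 × 80 = 17.600
  age 14: 0.12 × 94 = 11.280
  age 15: 0.10 × 155 = 15.500
Maximum at age 11 (21.560).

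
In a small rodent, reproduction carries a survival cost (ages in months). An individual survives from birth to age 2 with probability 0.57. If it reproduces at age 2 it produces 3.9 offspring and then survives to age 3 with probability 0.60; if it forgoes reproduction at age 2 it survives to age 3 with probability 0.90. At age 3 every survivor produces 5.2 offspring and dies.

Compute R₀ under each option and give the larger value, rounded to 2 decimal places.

breed at age 2: R₀ = 0.57 × (3.9 + 0.60 × 5.2) = 0.57 × 7.0200 = 4.0014
delay to age 3: R₀ = 0.57 × (0.90 × 5.2) = 0.57 × 4.6800 = 2.6676
Higher: breed at age 2 (4.0014).

4.00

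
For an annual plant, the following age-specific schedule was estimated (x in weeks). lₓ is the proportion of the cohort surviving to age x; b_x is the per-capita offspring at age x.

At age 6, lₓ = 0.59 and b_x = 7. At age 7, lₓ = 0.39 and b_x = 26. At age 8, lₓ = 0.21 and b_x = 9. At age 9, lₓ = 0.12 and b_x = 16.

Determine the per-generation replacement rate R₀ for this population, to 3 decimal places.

18.080

R₀ = Σ lₓ b_x:
  age 6: 0.59 × 7 = 4.1300
  age 7: 0.39 × 26 = 10.1400
  age 8: 0.21 × 9 = 1.8900
  age 9: 0.12 × 16 = 1.9200
R₀ = 4.1300 + 10.1400 + 1.8900 + 1.9200 = 18.0800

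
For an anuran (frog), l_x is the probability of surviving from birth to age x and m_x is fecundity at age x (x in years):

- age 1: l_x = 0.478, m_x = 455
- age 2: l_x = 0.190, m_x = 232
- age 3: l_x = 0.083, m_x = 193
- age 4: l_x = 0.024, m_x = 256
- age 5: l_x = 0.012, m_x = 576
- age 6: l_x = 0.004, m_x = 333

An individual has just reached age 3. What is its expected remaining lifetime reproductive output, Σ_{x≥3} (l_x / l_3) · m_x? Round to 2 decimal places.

l_3 = 0.083. Conditional survival from age 3 to x is l_x / l_3.
  x=3: (0.083/0.083) × 193 = 193.0000
  x=4: (0.024/0.083) × 256 = 74.0241
  x=5: (0.012/0.083) × 576 = 83.2771
  x=6: (0.004/0.083) × 333 = 16.0482
Sum = 193.0000 + 74.0241 + 83.2771 + 16.0482 = 366.3494

366.35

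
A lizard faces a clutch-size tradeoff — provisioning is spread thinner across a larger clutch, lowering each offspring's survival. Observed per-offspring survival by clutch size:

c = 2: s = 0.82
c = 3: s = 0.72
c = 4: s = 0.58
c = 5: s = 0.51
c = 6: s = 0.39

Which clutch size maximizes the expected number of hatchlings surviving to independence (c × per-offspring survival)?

5

Expected hatchlings surviving to independence = c × s(c):
  c=2: 2 × 0.82 = 1.640
  c=3: 3 × 0.72 = 2.160
  c=4: 4 × 0.58 = 2.320
  c=5: 5 × 0.51 = 2.550
  c=6: 6 × 0.39 = 2.340
Maximum at c = 5 (2.550 hatchlings surviving to independence).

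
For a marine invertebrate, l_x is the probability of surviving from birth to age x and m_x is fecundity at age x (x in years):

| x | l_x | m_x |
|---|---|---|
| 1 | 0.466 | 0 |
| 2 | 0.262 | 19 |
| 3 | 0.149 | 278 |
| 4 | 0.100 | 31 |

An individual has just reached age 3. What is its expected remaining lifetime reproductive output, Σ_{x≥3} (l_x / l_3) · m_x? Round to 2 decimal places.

l_3 = 0.149. Conditional survival from age 3 to x is l_x / l_3.
  x=3: (0.149/0.149) × 278 = 278.0000
  x=4: (0.100/0.149) × 31 = 20.8054
Sum = 278.0000 + 20.8054 = 298.8054

298.81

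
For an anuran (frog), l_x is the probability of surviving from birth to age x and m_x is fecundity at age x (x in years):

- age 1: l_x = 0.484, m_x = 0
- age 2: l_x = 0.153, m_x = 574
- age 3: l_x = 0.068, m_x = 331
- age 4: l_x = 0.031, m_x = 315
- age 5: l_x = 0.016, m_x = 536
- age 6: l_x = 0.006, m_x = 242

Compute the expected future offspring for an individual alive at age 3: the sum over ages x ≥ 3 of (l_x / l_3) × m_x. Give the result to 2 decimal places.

l_3 = 0.068. Conditional survival from age 3 to x is l_x / l_3.
  x=3: (0.068/0.068) × 331 = 331.0000
  x=4: (0.031/0.068) × 315 = 143.6029
  x=5: (0.016/0.068) × 536 = 126.1176
  x=6: (0.006/0.068) × 242 = 21.3529
Sum = 331.0000 + 143.6029 + 126.1176 + 21.3529 = 622.0735

622.07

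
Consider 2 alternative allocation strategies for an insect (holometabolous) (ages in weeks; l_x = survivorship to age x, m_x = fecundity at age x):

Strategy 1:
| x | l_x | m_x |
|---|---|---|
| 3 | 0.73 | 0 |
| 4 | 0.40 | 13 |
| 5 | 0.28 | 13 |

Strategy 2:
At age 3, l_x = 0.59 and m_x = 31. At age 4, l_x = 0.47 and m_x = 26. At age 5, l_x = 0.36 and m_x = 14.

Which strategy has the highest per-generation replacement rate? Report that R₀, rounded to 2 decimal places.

35.55

Strategy 1: R₀ = 0.73×0 + 0.40×13 + 0.28×13 = 8.8400
Strategy 2: R₀ = 0.59×31 + 0.47×26 + 0.36×14 = 35.5500
Highest R₀: strategy 2 with 35.5500.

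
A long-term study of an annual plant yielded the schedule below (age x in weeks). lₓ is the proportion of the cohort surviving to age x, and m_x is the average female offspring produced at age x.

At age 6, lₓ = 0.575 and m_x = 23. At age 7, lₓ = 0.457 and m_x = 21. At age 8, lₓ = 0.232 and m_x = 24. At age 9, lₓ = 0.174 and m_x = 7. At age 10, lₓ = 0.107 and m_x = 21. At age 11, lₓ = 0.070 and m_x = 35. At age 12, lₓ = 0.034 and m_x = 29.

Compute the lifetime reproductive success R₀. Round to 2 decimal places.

35.29

R₀ = Σ lₓ m_x:
  age 6: 0.575 × 23 = 13.2250
  age 7: 0.457 × 21 = 9.5970
  age 8: 0.232 × 24 = 5.5680
  age 9: 0.174 × 7 = 1.2180
  age 10: 0.107 × 21 = 2.2470
  age 11: 0.070 × 35 = 2.4500
  age 12: 0.034 × 29 = 0.9860
R₀ = 13.2250 + 9.5970 + 5.5680 + 1.2180 + 2.2470 + 2.4500 + 0.9860 = 35.2910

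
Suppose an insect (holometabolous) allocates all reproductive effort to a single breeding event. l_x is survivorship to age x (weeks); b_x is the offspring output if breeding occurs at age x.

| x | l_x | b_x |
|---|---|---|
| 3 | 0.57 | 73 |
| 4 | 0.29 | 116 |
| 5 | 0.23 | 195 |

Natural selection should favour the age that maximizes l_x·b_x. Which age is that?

5

Expected offspring if breeding at age x = l_x × b_x:
  age 3: 0.57 × 73 = 41.610
  age 4: 0.29 × 116 = 33.640
  age 5: 0.23 × 195 = 44.850
Maximum at age 5 (44.850).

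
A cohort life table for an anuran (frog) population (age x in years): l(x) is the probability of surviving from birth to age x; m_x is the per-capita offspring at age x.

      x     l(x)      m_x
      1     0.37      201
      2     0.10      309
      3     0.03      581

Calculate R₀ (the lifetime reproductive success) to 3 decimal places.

R₀ = Σ l(x) m_x:
  age 1: 0.37 × 201 = 74.3700
  age 2: 0.10 × 309 = 30.9000
  age 3: 0.03 × 581 = 17.4300
R₀ = 74.3700 + 30.9000 + 17.4300 = 122.7000

122.700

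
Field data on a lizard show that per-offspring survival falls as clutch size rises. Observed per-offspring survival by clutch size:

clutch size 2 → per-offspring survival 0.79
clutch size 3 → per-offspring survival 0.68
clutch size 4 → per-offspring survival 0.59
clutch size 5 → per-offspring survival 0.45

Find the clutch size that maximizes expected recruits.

4

Expected recruits = c × s(c):
  c=2: 2 × 0.79 = 1.580
  c=3: 3 × 0.68 = 2.040
  c=4: 4 × 0.59 = 2.360
  c=5: 5 × 0.45 = 2.250
Maximum at c = 4 (2.360 recruits).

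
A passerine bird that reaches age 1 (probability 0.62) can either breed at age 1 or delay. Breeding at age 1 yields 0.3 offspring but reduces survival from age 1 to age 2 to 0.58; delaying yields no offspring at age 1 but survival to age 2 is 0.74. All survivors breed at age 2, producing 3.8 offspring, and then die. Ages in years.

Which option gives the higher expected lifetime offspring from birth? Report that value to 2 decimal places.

1.74

breed at age 1: R₀ = 0.62 × (0.3 + 0.58 × 3.8) = 0.62 × 2.5040 = 1.5525
delay to age 2: R₀ = 0.62 × (0.74 × 3.8) = 0.62 × 2.8120 = 1.7434
Higher: delay to age 2 (1.7434).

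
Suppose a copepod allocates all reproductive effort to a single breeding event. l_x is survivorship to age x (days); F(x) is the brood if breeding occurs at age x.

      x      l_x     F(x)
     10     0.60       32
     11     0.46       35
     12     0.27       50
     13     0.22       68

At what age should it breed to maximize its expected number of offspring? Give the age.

10

Expected offspring if breeding at age x = l_x × F(x):
  age 10: 0.60 × 32 = 19.200
  age 11: 0.46 × 35 = 16.100
  age 12: 0.27 × 50 = 13.500
  age 13: 0.22 × 68 = 14.960
Maximum at age 10 (19.200).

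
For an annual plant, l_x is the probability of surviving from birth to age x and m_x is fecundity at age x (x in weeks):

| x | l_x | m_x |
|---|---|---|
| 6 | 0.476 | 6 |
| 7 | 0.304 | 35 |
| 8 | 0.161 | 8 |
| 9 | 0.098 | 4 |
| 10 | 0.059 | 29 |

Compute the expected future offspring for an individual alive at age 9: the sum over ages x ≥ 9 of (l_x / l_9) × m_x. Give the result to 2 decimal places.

21.46

l_9 = 0.098. Conditional survival from age 9 to x is l_x / l_9.
  x=9: (0.098/0.098) × 4 = 4.0000
  x=10: (0.059/0.098) × 29 = 17.4592
Sum = 4.0000 + 17.4592 = 21.4592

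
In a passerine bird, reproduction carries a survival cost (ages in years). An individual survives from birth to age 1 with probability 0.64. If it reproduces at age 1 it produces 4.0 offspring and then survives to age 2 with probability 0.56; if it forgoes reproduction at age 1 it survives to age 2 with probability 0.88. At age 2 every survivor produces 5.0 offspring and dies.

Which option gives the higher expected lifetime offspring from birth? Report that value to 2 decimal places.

breed at age 1: R₀ = 0.64 × (4.0 + 0.56 × 5.0) = 0.64 × 6.8000 = 4.3520
delay to age 2: R₀ = 0.64 × (0.88 × 5.0) = 0.64 × 4.4000 = 2.8160
Higher: breed at age 1 (4.3520).

4.35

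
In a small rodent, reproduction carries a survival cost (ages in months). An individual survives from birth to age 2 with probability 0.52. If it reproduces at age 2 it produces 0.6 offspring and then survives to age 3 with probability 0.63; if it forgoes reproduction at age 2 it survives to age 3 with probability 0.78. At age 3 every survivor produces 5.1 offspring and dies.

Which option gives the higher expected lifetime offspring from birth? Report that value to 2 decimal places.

2.07

breed at age 2: R₀ = 0.52 × (0.6 + 0.63 × 5.1) = 0.52 × 3.8130 = 1.9828
delay to age 3: R₀ = 0.52 × (0.78 × 5.1) = 0.52 × 3.9780 = 2.0686
Higher: delay to age 3 (2.0686).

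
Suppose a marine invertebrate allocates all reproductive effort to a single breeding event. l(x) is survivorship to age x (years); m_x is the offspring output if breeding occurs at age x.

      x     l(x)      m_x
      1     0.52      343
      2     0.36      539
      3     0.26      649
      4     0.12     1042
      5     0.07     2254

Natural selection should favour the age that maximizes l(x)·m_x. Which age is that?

2

Expected offspring if breeding at age x = l(x) × m_x:
  age 1: 0.52 × 343 = 178.360
  age 2: 0.36 × 539 = 194.040
  age 3: 0.26 × 649 = 168.740
  age 4: 0.12 × 1042 = 125.040
  age 5: 0.07 × 2254 = 157.780
Maximum at age 2 (194.040).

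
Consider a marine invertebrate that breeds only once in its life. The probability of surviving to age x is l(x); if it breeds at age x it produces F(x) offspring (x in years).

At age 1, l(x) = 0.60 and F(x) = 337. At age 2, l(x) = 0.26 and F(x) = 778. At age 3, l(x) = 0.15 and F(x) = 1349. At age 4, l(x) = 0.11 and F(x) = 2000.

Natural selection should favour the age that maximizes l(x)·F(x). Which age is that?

Expected offspring if breeding at age x = l(x) × F(x):
  age 1: 0.60 × 337 = 202.200
  age 2: 0.26 × 778 = 202.280
  age 3: 0.15 × 1349 = 202.350
  age 4: 0.11 × 2000 = 220.000
Maximum at age 4 (220.000).

4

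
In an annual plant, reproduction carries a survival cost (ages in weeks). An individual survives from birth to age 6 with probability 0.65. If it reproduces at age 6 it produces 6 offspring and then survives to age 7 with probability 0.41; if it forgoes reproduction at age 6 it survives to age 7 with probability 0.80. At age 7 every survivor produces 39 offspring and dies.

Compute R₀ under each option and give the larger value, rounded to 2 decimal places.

20.28

breed at age 6: R₀ = 0.65 × (6 + 0.41 × 39) = 0.65 × 21.9900 = 14.2935
delay to age 7: R₀ = 0.65 × (0.80 × 39) = 0.65 × 31.2000 = 20.2800
Higher: delay to age 7 (20.2800).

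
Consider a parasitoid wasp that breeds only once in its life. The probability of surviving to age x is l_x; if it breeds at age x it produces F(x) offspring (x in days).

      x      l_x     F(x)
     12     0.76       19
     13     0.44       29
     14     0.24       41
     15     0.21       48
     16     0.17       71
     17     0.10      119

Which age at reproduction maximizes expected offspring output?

Expected offspring if breeding at age x = l_x × F(x):
  age 12: 0.76 × 19 = 14.440
  age 13: 0.44 × 29 = 12.760
  age 14: 0.24 × 41 = 9.840
  age 15: 0.21 × 48 = 10.080
  age 16: 0.17 × 71 = 12.070
  age 17: 0.10 × 119 = 11.900
Maximum at age 12 (14.440).

12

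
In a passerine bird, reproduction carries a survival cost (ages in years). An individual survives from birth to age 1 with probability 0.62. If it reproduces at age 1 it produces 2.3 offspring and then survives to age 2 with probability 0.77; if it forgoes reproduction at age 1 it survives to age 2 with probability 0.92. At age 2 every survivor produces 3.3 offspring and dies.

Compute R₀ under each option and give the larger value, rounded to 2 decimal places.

breed at age 1: R₀ = 0.62 × (2.3 + 0.77 × 3.3) = 0.62 × 4.8410 = 3.0014
delay to age 2: R₀ = 0.62 × (0.92 × 3.3) = 0.62 × 3.0360 = 1.8823
Higher: breed at age 1 (3.0014).

3.00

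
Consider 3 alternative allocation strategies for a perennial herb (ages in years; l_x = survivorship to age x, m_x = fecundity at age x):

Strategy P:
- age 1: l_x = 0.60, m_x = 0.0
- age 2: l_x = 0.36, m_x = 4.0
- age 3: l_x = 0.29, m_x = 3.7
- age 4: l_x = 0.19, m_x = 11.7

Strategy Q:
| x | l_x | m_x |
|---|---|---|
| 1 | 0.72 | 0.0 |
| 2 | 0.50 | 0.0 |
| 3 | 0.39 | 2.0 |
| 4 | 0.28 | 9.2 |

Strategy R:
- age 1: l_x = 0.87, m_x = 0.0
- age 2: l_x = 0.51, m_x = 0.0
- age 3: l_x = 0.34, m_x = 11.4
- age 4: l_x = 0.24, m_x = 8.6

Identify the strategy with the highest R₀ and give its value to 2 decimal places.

5.94

Strategy P: R₀ = 0.60×0.0 + 0.36×4.0 + 0.29×3.7 + 0.19×11.7 = 4.7360
Strategy Q: R₀ = 0.72×0.0 + 0.50×0.0 + 0.39×2.0 + 0.28×9.2 = 3.3560
Strategy R: R₀ = 0.87×0.0 + 0.51×0.0 + 0.34×11.4 + 0.24×8.6 = 5.9400
Highest R₀: strategy R with 5.9400.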